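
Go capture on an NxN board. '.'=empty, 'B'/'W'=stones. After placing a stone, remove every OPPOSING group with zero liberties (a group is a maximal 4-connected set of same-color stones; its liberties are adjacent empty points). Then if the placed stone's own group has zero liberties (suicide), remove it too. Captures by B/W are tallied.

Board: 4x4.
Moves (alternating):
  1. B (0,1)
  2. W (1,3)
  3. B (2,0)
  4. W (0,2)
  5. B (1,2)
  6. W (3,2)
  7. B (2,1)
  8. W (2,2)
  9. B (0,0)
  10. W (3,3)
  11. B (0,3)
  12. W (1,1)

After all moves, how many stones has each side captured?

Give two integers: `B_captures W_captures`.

Answer: 1 0

Derivation:
Move 1: B@(0,1) -> caps B=0 W=0
Move 2: W@(1,3) -> caps B=0 W=0
Move 3: B@(2,0) -> caps B=0 W=0
Move 4: W@(0,2) -> caps B=0 W=0
Move 5: B@(1,2) -> caps B=0 W=0
Move 6: W@(3,2) -> caps B=0 W=0
Move 7: B@(2,1) -> caps B=0 W=0
Move 8: W@(2,2) -> caps B=0 W=0
Move 9: B@(0,0) -> caps B=0 W=0
Move 10: W@(3,3) -> caps B=0 W=0
Move 11: B@(0,3) -> caps B=1 W=0
Move 12: W@(1,1) -> caps B=1 W=0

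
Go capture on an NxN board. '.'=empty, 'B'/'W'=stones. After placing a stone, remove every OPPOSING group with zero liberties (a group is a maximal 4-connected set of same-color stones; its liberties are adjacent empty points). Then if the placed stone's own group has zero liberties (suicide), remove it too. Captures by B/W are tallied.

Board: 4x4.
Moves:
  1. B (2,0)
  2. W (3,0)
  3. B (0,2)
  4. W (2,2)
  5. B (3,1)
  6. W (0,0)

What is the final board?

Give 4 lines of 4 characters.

Move 1: B@(2,0) -> caps B=0 W=0
Move 2: W@(3,0) -> caps B=0 W=0
Move 3: B@(0,2) -> caps B=0 W=0
Move 4: W@(2,2) -> caps B=0 W=0
Move 5: B@(3,1) -> caps B=1 W=0
Move 6: W@(0,0) -> caps B=1 W=0

Answer: W.B.
....
B.W.
.B..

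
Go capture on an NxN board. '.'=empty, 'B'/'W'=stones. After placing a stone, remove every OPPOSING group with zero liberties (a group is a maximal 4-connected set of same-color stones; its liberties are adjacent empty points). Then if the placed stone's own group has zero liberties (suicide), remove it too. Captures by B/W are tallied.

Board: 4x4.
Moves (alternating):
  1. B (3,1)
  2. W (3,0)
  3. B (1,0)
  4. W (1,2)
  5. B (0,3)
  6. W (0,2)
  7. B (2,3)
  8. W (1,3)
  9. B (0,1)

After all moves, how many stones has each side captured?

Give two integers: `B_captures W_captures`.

Move 1: B@(3,1) -> caps B=0 W=0
Move 2: W@(3,0) -> caps B=0 W=0
Move 3: B@(1,0) -> caps B=0 W=0
Move 4: W@(1,2) -> caps B=0 W=0
Move 5: B@(0,3) -> caps B=0 W=0
Move 6: W@(0,2) -> caps B=0 W=0
Move 7: B@(2,3) -> caps B=0 W=0
Move 8: W@(1,3) -> caps B=0 W=1
Move 9: B@(0,1) -> caps B=0 W=1

Answer: 0 1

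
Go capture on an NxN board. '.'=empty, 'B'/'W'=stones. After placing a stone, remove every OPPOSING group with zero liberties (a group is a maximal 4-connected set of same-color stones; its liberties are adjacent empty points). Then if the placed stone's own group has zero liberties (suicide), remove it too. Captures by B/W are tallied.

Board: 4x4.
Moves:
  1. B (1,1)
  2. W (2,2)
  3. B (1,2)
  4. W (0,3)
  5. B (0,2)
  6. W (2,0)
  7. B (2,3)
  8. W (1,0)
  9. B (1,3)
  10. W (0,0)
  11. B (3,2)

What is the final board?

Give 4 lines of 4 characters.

Answer: W.B.
WBBB
W.WB
..B.

Derivation:
Move 1: B@(1,1) -> caps B=0 W=0
Move 2: W@(2,2) -> caps B=0 W=0
Move 3: B@(1,2) -> caps B=0 W=0
Move 4: W@(0,3) -> caps B=0 W=0
Move 5: B@(0,2) -> caps B=0 W=0
Move 6: W@(2,0) -> caps B=0 W=0
Move 7: B@(2,3) -> caps B=0 W=0
Move 8: W@(1,0) -> caps B=0 W=0
Move 9: B@(1,3) -> caps B=1 W=0
Move 10: W@(0,0) -> caps B=1 W=0
Move 11: B@(3,2) -> caps B=1 W=0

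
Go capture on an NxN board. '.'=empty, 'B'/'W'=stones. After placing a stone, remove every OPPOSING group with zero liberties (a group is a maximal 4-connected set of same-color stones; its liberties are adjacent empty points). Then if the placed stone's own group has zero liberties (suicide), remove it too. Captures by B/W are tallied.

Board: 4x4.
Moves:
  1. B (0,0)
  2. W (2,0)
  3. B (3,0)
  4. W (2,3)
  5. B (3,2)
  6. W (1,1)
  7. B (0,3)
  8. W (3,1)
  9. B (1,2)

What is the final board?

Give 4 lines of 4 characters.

Move 1: B@(0,0) -> caps B=0 W=0
Move 2: W@(2,0) -> caps B=0 W=0
Move 3: B@(3,0) -> caps B=0 W=0
Move 4: W@(2,3) -> caps B=0 W=0
Move 5: B@(3,2) -> caps B=0 W=0
Move 6: W@(1,1) -> caps B=0 W=0
Move 7: B@(0,3) -> caps B=0 W=0
Move 8: W@(3,1) -> caps B=0 W=1
Move 9: B@(1,2) -> caps B=0 W=1

Answer: B..B
.WB.
W..W
.WB.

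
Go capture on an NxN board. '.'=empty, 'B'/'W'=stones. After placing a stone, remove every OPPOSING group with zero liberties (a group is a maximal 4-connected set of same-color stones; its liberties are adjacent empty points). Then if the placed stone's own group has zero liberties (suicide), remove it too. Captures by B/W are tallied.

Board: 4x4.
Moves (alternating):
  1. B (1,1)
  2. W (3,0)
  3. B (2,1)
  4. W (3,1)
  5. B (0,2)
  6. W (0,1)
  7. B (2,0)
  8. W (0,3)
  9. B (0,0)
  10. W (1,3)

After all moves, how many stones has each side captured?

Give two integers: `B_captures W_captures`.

Move 1: B@(1,1) -> caps B=0 W=0
Move 2: W@(3,0) -> caps B=0 W=0
Move 3: B@(2,1) -> caps B=0 W=0
Move 4: W@(3,1) -> caps B=0 W=0
Move 5: B@(0,2) -> caps B=0 W=0
Move 6: W@(0,1) -> caps B=0 W=0
Move 7: B@(2,0) -> caps B=0 W=0
Move 8: W@(0,3) -> caps B=0 W=0
Move 9: B@(0,0) -> caps B=1 W=0
Move 10: W@(1,3) -> caps B=1 W=0

Answer: 1 0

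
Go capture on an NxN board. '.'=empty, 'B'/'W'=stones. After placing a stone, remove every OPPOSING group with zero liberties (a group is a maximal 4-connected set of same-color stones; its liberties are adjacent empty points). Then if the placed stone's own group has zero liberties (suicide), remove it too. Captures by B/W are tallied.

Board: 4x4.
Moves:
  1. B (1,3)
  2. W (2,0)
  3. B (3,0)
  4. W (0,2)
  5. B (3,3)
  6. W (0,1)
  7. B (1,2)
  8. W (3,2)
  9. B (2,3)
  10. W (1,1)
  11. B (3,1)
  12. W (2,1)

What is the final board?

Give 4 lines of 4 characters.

Answer: .WW.
.WBB
WW.B
..WB

Derivation:
Move 1: B@(1,3) -> caps B=0 W=0
Move 2: W@(2,0) -> caps B=0 W=0
Move 3: B@(3,0) -> caps B=0 W=0
Move 4: W@(0,2) -> caps B=0 W=0
Move 5: B@(3,3) -> caps B=0 W=0
Move 6: W@(0,1) -> caps B=0 W=0
Move 7: B@(1,2) -> caps B=0 W=0
Move 8: W@(3,2) -> caps B=0 W=0
Move 9: B@(2,3) -> caps B=0 W=0
Move 10: W@(1,1) -> caps B=0 W=0
Move 11: B@(3,1) -> caps B=0 W=0
Move 12: W@(2,1) -> caps B=0 W=2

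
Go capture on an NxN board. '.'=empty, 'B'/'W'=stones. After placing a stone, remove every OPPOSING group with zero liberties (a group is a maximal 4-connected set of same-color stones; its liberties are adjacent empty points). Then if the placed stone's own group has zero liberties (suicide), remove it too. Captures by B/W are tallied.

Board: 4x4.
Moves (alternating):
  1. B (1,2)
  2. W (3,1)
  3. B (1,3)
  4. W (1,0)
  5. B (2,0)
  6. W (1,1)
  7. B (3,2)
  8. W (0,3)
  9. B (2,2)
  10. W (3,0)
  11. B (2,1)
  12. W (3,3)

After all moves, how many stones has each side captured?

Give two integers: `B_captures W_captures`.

Answer: 2 0

Derivation:
Move 1: B@(1,2) -> caps B=0 W=0
Move 2: W@(3,1) -> caps B=0 W=0
Move 3: B@(1,3) -> caps B=0 W=0
Move 4: W@(1,0) -> caps B=0 W=0
Move 5: B@(2,0) -> caps B=0 W=0
Move 6: W@(1,1) -> caps B=0 W=0
Move 7: B@(3,2) -> caps B=0 W=0
Move 8: W@(0,3) -> caps B=0 W=0
Move 9: B@(2,2) -> caps B=0 W=0
Move 10: W@(3,0) -> caps B=0 W=0
Move 11: B@(2,1) -> caps B=2 W=0
Move 12: W@(3,3) -> caps B=2 W=0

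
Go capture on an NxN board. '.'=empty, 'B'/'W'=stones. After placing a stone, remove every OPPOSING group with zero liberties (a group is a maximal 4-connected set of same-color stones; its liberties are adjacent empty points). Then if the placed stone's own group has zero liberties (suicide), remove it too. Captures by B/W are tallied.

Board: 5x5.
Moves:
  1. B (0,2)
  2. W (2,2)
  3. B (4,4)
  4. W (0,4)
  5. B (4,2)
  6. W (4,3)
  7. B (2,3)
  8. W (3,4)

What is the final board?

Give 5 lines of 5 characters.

Move 1: B@(0,2) -> caps B=0 W=0
Move 2: W@(2,2) -> caps B=0 W=0
Move 3: B@(4,4) -> caps B=0 W=0
Move 4: W@(0,4) -> caps B=0 W=0
Move 5: B@(4,2) -> caps B=0 W=0
Move 6: W@(4,3) -> caps B=0 W=0
Move 7: B@(2,3) -> caps B=0 W=0
Move 8: W@(3,4) -> caps B=0 W=1

Answer: ..B.W
.....
..WB.
....W
..BW.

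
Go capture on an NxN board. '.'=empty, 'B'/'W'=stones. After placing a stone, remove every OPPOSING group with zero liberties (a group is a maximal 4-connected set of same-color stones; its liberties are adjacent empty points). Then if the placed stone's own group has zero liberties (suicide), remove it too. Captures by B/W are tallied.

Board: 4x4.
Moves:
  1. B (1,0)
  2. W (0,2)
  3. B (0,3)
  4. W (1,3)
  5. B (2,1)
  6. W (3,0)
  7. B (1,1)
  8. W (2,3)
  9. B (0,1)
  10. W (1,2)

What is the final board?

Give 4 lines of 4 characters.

Move 1: B@(1,0) -> caps B=0 W=0
Move 2: W@(0,2) -> caps B=0 W=0
Move 3: B@(0,3) -> caps B=0 W=0
Move 4: W@(1,3) -> caps B=0 W=1
Move 5: B@(2,1) -> caps B=0 W=1
Move 6: W@(3,0) -> caps B=0 W=1
Move 7: B@(1,1) -> caps B=0 W=1
Move 8: W@(2,3) -> caps B=0 W=1
Move 9: B@(0,1) -> caps B=0 W=1
Move 10: W@(1,2) -> caps B=0 W=1

Answer: .BW.
BBWW
.B.W
W...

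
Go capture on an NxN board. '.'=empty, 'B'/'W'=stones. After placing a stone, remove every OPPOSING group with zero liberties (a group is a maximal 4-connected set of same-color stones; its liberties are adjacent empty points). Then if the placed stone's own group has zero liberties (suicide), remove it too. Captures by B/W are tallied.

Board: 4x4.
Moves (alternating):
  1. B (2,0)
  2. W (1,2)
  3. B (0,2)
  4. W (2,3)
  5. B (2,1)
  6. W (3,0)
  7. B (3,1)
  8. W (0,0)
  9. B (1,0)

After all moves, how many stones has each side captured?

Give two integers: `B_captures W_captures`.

Move 1: B@(2,0) -> caps B=0 W=0
Move 2: W@(1,2) -> caps B=0 W=0
Move 3: B@(0,2) -> caps B=0 W=0
Move 4: W@(2,3) -> caps B=0 W=0
Move 5: B@(2,1) -> caps B=0 W=0
Move 6: W@(3,0) -> caps B=0 W=0
Move 7: B@(3,1) -> caps B=1 W=0
Move 8: W@(0,0) -> caps B=1 W=0
Move 9: B@(1,0) -> caps B=1 W=0

Answer: 1 0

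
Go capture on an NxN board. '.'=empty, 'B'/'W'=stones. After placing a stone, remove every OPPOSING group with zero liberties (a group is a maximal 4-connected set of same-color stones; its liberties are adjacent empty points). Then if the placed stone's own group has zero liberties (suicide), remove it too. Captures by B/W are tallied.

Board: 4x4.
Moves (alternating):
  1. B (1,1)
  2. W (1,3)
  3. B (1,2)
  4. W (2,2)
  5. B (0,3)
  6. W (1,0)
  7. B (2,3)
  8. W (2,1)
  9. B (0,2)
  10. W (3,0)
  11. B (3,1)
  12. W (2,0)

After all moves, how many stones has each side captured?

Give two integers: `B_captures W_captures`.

Move 1: B@(1,1) -> caps B=0 W=0
Move 2: W@(1,3) -> caps B=0 W=0
Move 3: B@(1,2) -> caps B=0 W=0
Move 4: W@(2,2) -> caps B=0 W=0
Move 5: B@(0,3) -> caps B=0 W=0
Move 6: W@(1,0) -> caps B=0 W=0
Move 7: B@(2,3) -> caps B=1 W=0
Move 8: W@(2,1) -> caps B=1 W=0
Move 9: B@(0,2) -> caps B=1 W=0
Move 10: W@(3,0) -> caps B=1 W=0
Move 11: B@(3,1) -> caps B=1 W=0
Move 12: W@(2,0) -> caps B=1 W=0

Answer: 1 0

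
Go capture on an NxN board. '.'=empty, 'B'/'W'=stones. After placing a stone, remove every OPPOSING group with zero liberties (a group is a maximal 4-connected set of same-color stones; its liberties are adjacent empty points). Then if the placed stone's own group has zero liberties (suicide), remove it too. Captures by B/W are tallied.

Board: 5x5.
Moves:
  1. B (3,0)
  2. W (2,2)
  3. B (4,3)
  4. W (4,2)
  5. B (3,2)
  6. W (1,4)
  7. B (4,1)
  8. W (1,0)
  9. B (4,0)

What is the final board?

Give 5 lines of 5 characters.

Move 1: B@(3,0) -> caps B=0 W=0
Move 2: W@(2,2) -> caps B=0 W=0
Move 3: B@(4,3) -> caps B=0 W=0
Move 4: W@(4,2) -> caps B=0 W=0
Move 5: B@(3,2) -> caps B=0 W=0
Move 6: W@(1,4) -> caps B=0 W=0
Move 7: B@(4,1) -> caps B=1 W=0
Move 8: W@(1,0) -> caps B=1 W=0
Move 9: B@(4,0) -> caps B=1 W=0

Answer: .....
W...W
..W..
B.B..
BB.B.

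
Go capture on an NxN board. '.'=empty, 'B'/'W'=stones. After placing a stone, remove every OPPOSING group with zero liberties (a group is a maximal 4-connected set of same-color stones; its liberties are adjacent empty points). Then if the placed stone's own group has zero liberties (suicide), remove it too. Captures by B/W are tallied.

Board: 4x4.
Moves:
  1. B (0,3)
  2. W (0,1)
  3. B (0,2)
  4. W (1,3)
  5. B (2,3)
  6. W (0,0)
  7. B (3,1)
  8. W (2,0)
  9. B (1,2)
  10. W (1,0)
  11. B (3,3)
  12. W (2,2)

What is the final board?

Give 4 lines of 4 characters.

Answer: WWBB
W.B.
W.WB
.B.B

Derivation:
Move 1: B@(0,3) -> caps B=0 W=0
Move 2: W@(0,1) -> caps B=0 W=0
Move 3: B@(0,2) -> caps B=0 W=0
Move 4: W@(1,3) -> caps B=0 W=0
Move 5: B@(2,3) -> caps B=0 W=0
Move 6: W@(0,0) -> caps B=0 W=0
Move 7: B@(3,1) -> caps B=0 W=0
Move 8: W@(2,0) -> caps B=0 W=0
Move 9: B@(1,2) -> caps B=1 W=0
Move 10: W@(1,0) -> caps B=1 W=0
Move 11: B@(3,3) -> caps B=1 W=0
Move 12: W@(2,2) -> caps B=1 W=0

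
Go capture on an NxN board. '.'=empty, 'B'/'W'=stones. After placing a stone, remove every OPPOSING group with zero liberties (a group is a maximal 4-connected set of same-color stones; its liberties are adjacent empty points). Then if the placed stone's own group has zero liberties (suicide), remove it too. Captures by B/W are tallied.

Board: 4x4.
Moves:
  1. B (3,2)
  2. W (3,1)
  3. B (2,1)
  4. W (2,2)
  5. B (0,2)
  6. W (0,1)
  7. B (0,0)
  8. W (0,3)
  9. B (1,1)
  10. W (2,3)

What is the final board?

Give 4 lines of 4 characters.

Move 1: B@(3,2) -> caps B=0 W=0
Move 2: W@(3,1) -> caps B=0 W=0
Move 3: B@(2,1) -> caps B=0 W=0
Move 4: W@(2,2) -> caps B=0 W=0
Move 5: B@(0,2) -> caps B=0 W=0
Move 6: W@(0,1) -> caps B=0 W=0
Move 7: B@(0,0) -> caps B=0 W=0
Move 8: W@(0,3) -> caps B=0 W=0
Move 9: B@(1,1) -> caps B=1 W=0
Move 10: W@(2,3) -> caps B=1 W=0

Answer: B.BW
.B..
.BWW
.WB.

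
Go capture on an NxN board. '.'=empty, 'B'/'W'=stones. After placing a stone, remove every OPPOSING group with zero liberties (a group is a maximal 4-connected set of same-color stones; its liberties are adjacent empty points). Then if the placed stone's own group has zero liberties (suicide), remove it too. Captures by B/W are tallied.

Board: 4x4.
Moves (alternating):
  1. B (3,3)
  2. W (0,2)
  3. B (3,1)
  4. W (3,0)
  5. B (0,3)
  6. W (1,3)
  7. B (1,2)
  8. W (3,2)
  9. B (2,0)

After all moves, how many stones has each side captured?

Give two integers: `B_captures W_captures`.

Move 1: B@(3,3) -> caps B=0 W=0
Move 2: W@(0,2) -> caps B=0 W=0
Move 3: B@(3,1) -> caps B=0 W=0
Move 4: W@(3,0) -> caps B=0 W=0
Move 5: B@(0,3) -> caps B=0 W=0
Move 6: W@(1,3) -> caps B=0 W=1
Move 7: B@(1,2) -> caps B=0 W=1
Move 8: W@(3,2) -> caps B=0 W=1
Move 9: B@(2,0) -> caps B=1 W=1

Answer: 1 1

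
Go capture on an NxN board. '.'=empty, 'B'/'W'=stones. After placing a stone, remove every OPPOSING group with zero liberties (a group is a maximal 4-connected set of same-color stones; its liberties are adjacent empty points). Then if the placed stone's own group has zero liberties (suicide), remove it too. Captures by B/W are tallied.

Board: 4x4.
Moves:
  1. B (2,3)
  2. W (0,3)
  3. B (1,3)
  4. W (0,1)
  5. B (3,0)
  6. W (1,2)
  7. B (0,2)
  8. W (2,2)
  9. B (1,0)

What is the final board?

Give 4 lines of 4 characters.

Move 1: B@(2,3) -> caps B=0 W=0
Move 2: W@(0,3) -> caps B=0 W=0
Move 3: B@(1,3) -> caps B=0 W=0
Move 4: W@(0,1) -> caps B=0 W=0
Move 5: B@(3,0) -> caps B=0 W=0
Move 6: W@(1,2) -> caps B=0 W=0
Move 7: B@(0,2) -> caps B=1 W=0
Move 8: W@(2,2) -> caps B=1 W=0
Move 9: B@(1,0) -> caps B=1 W=0

Answer: .WB.
B.WB
..WB
B...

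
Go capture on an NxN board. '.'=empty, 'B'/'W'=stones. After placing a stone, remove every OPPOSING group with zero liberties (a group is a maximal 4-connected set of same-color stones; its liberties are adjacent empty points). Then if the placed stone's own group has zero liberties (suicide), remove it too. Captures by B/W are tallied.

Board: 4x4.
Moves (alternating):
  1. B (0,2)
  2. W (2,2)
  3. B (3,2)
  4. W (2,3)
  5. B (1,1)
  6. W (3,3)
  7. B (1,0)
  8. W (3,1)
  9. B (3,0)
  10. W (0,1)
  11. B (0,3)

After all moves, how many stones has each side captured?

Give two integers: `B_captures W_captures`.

Move 1: B@(0,2) -> caps B=0 W=0
Move 2: W@(2,2) -> caps B=0 W=0
Move 3: B@(3,2) -> caps B=0 W=0
Move 4: W@(2,3) -> caps B=0 W=0
Move 5: B@(1,1) -> caps B=0 W=0
Move 6: W@(3,3) -> caps B=0 W=0
Move 7: B@(1,0) -> caps B=0 W=0
Move 8: W@(3,1) -> caps B=0 W=1
Move 9: B@(3,0) -> caps B=0 W=1
Move 10: W@(0,1) -> caps B=0 W=1
Move 11: B@(0,3) -> caps B=0 W=1

Answer: 0 1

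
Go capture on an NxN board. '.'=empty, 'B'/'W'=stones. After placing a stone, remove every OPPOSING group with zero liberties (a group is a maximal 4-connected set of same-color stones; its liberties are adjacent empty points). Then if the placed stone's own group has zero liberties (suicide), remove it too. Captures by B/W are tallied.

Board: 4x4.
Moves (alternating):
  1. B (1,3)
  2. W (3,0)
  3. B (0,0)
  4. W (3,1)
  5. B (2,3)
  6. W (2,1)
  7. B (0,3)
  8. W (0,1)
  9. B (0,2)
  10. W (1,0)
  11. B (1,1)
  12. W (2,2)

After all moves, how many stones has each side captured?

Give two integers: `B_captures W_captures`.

Move 1: B@(1,3) -> caps B=0 W=0
Move 2: W@(3,0) -> caps B=0 W=0
Move 3: B@(0,0) -> caps B=0 W=0
Move 4: W@(3,1) -> caps B=0 W=0
Move 5: B@(2,3) -> caps B=0 W=0
Move 6: W@(2,1) -> caps B=0 W=0
Move 7: B@(0,3) -> caps B=0 W=0
Move 8: W@(0,1) -> caps B=0 W=0
Move 9: B@(0,2) -> caps B=0 W=0
Move 10: W@(1,0) -> caps B=0 W=1
Move 11: B@(1,1) -> caps B=0 W=1
Move 12: W@(2,2) -> caps B=0 W=1

Answer: 0 1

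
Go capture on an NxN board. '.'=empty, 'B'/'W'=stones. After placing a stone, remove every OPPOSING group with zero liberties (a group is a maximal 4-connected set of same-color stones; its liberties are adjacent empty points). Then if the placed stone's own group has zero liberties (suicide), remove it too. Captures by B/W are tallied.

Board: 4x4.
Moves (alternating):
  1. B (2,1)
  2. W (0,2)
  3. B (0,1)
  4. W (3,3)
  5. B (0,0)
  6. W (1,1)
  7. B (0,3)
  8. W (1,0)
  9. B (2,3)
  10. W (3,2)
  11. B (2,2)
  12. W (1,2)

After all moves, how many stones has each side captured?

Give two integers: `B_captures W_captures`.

Move 1: B@(2,1) -> caps B=0 W=0
Move 2: W@(0,2) -> caps B=0 W=0
Move 3: B@(0,1) -> caps B=0 W=0
Move 4: W@(3,3) -> caps B=0 W=0
Move 5: B@(0,0) -> caps B=0 W=0
Move 6: W@(1,1) -> caps B=0 W=0
Move 7: B@(0,3) -> caps B=0 W=0
Move 8: W@(1,0) -> caps B=0 W=2
Move 9: B@(2,3) -> caps B=0 W=2
Move 10: W@(3,2) -> caps B=0 W=2
Move 11: B@(2,2) -> caps B=0 W=2
Move 12: W@(1,2) -> caps B=0 W=2

Answer: 0 2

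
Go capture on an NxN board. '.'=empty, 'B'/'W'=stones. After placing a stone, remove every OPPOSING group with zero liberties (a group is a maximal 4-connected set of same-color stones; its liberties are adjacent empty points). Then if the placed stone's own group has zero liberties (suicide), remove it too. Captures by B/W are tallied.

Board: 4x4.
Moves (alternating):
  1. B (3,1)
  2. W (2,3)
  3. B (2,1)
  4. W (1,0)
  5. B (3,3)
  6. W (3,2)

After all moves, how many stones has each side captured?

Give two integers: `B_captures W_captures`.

Answer: 0 1

Derivation:
Move 1: B@(3,1) -> caps B=0 W=0
Move 2: W@(2,3) -> caps B=0 W=0
Move 3: B@(2,1) -> caps B=0 W=0
Move 4: W@(1,0) -> caps B=0 W=0
Move 5: B@(3,3) -> caps B=0 W=0
Move 6: W@(3,2) -> caps B=0 W=1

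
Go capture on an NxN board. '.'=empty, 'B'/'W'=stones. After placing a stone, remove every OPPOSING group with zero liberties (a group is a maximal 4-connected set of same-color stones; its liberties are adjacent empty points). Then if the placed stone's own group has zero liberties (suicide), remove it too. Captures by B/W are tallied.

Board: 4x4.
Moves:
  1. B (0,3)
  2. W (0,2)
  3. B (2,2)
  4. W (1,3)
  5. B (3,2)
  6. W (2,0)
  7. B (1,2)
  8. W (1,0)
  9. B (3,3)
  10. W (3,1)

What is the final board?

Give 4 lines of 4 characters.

Answer: ..W.
W.BW
W.B.
.WBB

Derivation:
Move 1: B@(0,3) -> caps B=0 W=0
Move 2: W@(0,2) -> caps B=0 W=0
Move 3: B@(2,2) -> caps B=0 W=0
Move 4: W@(1,3) -> caps B=0 W=1
Move 5: B@(3,2) -> caps B=0 W=1
Move 6: W@(2,0) -> caps B=0 W=1
Move 7: B@(1,2) -> caps B=0 W=1
Move 8: W@(1,0) -> caps B=0 W=1
Move 9: B@(3,3) -> caps B=0 W=1
Move 10: W@(3,1) -> caps B=0 W=1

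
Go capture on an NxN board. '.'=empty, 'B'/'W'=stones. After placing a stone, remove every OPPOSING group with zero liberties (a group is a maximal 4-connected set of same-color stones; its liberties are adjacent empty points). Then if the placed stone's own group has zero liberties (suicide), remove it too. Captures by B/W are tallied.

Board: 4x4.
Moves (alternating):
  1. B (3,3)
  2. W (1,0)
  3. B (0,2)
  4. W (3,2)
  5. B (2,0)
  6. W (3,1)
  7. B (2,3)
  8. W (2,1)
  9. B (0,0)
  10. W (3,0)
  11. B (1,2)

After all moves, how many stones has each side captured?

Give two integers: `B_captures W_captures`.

Move 1: B@(3,3) -> caps B=0 W=0
Move 2: W@(1,0) -> caps B=0 W=0
Move 3: B@(0,2) -> caps B=0 W=0
Move 4: W@(3,2) -> caps B=0 W=0
Move 5: B@(2,0) -> caps B=0 W=0
Move 6: W@(3,1) -> caps B=0 W=0
Move 7: B@(2,3) -> caps B=0 W=0
Move 8: W@(2,1) -> caps B=0 W=0
Move 9: B@(0,0) -> caps B=0 W=0
Move 10: W@(3,0) -> caps B=0 W=1
Move 11: B@(1,2) -> caps B=0 W=1

Answer: 0 1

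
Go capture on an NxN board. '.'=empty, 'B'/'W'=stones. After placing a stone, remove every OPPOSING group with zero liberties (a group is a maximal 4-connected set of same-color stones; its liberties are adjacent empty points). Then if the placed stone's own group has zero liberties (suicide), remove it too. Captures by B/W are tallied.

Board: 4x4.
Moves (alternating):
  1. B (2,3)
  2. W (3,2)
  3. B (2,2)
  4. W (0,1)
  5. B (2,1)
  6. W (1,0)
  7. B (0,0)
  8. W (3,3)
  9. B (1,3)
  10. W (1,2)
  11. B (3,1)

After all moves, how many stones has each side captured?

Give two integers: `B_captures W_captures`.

Answer: 2 0

Derivation:
Move 1: B@(2,3) -> caps B=0 W=0
Move 2: W@(3,2) -> caps B=0 W=0
Move 3: B@(2,2) -> caps B=0 W=0
Move 4: W@(0,1) -> caps B=0 W=0
Move 5: B@(2,1) -> caps B=0 W=0
Move 6: W@(1,0) -> caps B=0 W=0
Move 7: B@(0,0) -> caps B=0 W=0
Move 8: W@(3,3) -> caps B=0 W=0
Move 9: B@(1,3) -> caps B=0 W=0
Move 10: W@(1,2) -> caps B=0 W=0
Move 11: B@(3,1) -> caps B=2 W=0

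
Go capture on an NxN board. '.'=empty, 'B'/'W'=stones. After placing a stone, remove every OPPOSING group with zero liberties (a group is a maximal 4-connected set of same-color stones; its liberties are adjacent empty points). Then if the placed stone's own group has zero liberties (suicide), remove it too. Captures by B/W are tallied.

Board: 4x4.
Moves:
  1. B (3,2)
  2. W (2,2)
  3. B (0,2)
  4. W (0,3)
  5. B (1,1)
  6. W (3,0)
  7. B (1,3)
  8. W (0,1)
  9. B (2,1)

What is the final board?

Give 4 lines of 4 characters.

Move 1: B@(3,2) -> caps B=0 W=0
Move 2: W@(2,2) -> caps B=0 W=0
Move 3: B@(0,2) -> caps B=0 W=0
Move 4: W@(0,3) -> caps B=0 W=0
Move 5: B@(1,1) -> caps B=0 W=0
Move 6: W@(3,0) -> caps B=0 W=0
Move 7: B@(1,3) -> caps B=1 W=0
Move 8: W@(0,1) -> caps B=1 W=0
Move 9: B@(2,1) -> caps B=1 W=0

Answer: .WB.
.B.B
.BW.
W.B.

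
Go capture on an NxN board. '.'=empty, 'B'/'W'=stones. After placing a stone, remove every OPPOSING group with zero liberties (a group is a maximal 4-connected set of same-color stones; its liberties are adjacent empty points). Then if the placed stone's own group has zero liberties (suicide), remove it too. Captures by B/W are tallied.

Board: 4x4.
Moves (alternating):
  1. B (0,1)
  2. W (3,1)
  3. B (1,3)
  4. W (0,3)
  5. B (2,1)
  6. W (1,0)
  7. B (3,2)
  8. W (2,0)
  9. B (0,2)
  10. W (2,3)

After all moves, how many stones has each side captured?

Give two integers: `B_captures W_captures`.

Move 1: B@(0,1) -> caps B=0 W=0
Move 2: W@(3,1) -> caps B=0 W=0
Move 3: B@(1,3) -> caps B=0 W=0
Move 4: W@(0,3) -> caps B=0 W=0
Move 5: B@(2,1) -> caps B=0 W=0
Move 6: W@(1,0) -> caps B=0 W=0
Move 7: B@(3,2) -> caps B=0 W=0
Move 8: W@(2,0) -> caps B=0 W=0
Move 9: B@(0,2) -> caps B=1 W=0
Move 10: W@(2,3) -> caps B=1 W=0

Answer: 1 0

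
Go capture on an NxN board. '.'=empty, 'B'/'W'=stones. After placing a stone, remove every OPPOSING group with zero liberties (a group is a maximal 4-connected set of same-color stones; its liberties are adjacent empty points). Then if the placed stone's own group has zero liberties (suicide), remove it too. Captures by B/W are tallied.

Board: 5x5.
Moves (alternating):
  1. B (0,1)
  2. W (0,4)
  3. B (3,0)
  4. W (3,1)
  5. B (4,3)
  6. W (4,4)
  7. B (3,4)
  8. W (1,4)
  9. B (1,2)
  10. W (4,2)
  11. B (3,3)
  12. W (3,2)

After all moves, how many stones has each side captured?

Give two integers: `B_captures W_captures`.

Move 1: B@(0,1) -> caps B=0 W=0
Move 2: W@(0,4) -> caps B=0 W=0
Move 3: B@(3,0) -> caps B=0 W=0
Move 4: W@(3,1) -> caps B=0 W=0
Move 5: B@(4,3) -> caps B=0 W=0
Move 6: W@(4,4) -> caps B=0 W=0
Move 7: B@(3,4) -> caps B=1 W=0
Move 8: W@(1,4) -> caps B=1 W=0
Move 9: B@(1,2) -> caps B=1 W=0
Move 10: W@(4,2) -> caps B=1 W=0
Move 11: B@(3,3) -> caps B=1 W=0
Move 12: W@(3,2) -> caps B=1 W=0

Answer: 1 0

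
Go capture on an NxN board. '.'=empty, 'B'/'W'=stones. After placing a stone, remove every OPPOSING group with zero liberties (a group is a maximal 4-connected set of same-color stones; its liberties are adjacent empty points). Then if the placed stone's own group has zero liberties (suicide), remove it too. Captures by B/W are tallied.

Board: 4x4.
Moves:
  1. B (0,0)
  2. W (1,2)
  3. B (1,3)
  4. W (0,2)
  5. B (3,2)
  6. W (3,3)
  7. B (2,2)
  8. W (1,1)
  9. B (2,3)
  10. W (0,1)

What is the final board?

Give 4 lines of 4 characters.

Answer: BWW.
.WWB
..BB
..B.

Derivation:
Move 1: B@(0,0) -> caps B=0 W=0
Move 2: W@(1,2) -> caps B=0 W=0
Move 3: B@(1,3) -> caps B=0 W=0
Move 4: W@(0,2) -> caps B=0 W=0
Move 5: B@(3,2) -> caps B=0 W=0
Move 6: W@(3,3) -> caps B=0 W=0
Move 7: B@(2,2) -> caps B=0 W=0
Move 8: W@(1,1) -> caps B=0 W=0
Move 9: B@(2,3) -> caps B=1 W=0
Move 10: W@(0,1) -> caps B=1 W=0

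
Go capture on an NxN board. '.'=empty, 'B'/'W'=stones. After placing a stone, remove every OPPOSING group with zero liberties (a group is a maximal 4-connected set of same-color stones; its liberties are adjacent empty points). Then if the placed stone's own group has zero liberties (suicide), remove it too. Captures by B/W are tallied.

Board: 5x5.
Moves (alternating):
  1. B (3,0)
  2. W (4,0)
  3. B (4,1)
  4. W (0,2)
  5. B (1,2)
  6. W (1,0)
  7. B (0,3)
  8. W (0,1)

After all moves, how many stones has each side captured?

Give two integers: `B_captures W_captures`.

Move 1: B@(3,0) -> caps B=0 W=0
Move 2: W@(4,0) -> caps B=0 W=0
Move 3: B@(4,1) -> caps B=1 W=0
Move 4: W@(0,2) -> caps B=1 W=0
Move 5: B@(1,2) -> caps B=1 W=0
Move 6: W@(1,0) -> caps B=1 W=0
Move 7: B@(0,3) -> caps B=1 W=0
Move 8: W@(0,1) -> caps B=1 W=0

Answer: 1 0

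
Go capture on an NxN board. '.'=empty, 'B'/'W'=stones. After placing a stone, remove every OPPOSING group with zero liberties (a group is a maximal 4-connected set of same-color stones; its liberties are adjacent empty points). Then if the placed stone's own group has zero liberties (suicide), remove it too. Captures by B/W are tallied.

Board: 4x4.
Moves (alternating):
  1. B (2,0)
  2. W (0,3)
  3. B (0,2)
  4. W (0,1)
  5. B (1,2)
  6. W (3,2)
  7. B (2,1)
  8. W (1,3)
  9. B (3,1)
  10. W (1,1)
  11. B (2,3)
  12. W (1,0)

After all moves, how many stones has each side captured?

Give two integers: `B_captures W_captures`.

Move 1: B@(2,0) -> caps B=0 W=0
Move 2: W@(0,3) -> caps B=0 W=0
Move 3: B@(0,2) -> caps B=0 W=0
Move 4: W@(0,1) -> caps B=0 W=0
Move 5: B@(1,2) -> caps B=0 W=0
Move 6: W@(3,2) -> caps B=0 W=0
Move 7: B@(2,1) -> caps B=0 W=0
Move 8: W@(1,3) -> caps B=0 W=0
Move 9: B@(3,1) -> caps B=0 W=0
Move 10: W@(1,1) -> caps B=0 W=0
Move 11: B@(2,3) -> caps B=2 W=0
Move 12: W@(1,0) -> caps B=2 W=0

Answer: 2 0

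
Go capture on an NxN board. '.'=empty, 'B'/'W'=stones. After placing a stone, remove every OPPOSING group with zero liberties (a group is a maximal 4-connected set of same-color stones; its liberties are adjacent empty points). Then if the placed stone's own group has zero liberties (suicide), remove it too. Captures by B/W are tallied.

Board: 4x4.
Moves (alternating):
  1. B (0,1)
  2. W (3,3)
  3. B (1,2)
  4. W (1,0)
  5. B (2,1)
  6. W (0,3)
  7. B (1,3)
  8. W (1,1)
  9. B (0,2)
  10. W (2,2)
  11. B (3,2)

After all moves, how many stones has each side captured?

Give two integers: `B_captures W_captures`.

Move 1: B@(0,1) -> caps B=0 W=0
Move 2: W@(3,3) -> caps B=0 W=0
Move 3: B@(1,2) -> caps B=0 W=0
Move 4: W@(1,0) -> caps B=0 W=0
Move 5: B@(2,1) -> caps B=0 W=0
Move 6: W@(0,3) -> caps B=0 W=0
Move 7: B@(1,3) -> caps B=0 W=0
Move 8: W@(1,1) -> caps B=0 W=0
Move 9: B@(0,2) -> caps B=1 W=0
Move 10: W@(2,2) -> caps B=1 W=0
Move 11: B@(3,2) -> caps B=1 W=0

Answer: 1 0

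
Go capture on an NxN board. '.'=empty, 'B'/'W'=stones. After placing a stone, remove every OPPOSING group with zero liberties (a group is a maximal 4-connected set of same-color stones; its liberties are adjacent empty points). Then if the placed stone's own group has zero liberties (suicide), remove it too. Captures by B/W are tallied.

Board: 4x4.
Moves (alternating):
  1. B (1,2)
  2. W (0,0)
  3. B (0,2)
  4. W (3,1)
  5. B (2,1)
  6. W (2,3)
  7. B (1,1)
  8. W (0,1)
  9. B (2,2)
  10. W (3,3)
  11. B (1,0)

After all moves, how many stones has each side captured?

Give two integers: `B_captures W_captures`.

Move 1: B@(1,2) -> caps B=0 W=0
Move 2: W@(0,0) -> caps B=0 W=0
Move 3: B@(0,2) -> caps B=0 W=0
Move 4: W@(3,1) -> caps B=0 W=0
Move 5: B@(2,1) -> caps B=0 W=0
Move 6: W@(2,3) -> caps B=0 W=0
Move 7: B@(1,1) -> caps B=0 W=0
Move 8: W@(0,1) -> caps B=0 W=0
Move 9: B@(2,2) -> caps B=0 W=0
Move 10: W@(3,3) -> caps B=0 W=0
Move 11: B@(1,0) -> caps B=2 W=0

Answer: 2 0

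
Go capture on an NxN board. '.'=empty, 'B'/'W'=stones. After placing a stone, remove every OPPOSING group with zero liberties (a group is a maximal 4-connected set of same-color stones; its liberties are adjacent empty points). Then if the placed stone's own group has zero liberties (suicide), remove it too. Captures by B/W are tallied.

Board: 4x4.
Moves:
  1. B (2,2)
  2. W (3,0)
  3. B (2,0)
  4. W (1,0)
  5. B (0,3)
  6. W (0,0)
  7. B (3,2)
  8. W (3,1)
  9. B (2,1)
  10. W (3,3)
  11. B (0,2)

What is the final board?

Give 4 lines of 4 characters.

Answer: W.BB
W...
BBB.
..BW

Derivation:
Move 1: B@(2,2) -> caps B=0 W=0
Move 2: W@(3,0) -> caps B=0 W=0
Move 3: B@(2,0) -> caps B=0 W=0
Move 4: W@(1,0) -> caps B=0 W=0
Move 5: B@(0,3) -> caps B=0 W=0
Move 6: W@(0,0) -> caps B=0 W=0
Move 7: B@(3,2) -> caps B=0 W=0
Move 8: W@(3,1) -> caps B=0 W=0
Move 9: B@(2,1) -> caps B=2 W=0
Move 10: W@(3,3) -> caps B=2 W=0
Move 11: B@(0,2) -> caps B=2 W=0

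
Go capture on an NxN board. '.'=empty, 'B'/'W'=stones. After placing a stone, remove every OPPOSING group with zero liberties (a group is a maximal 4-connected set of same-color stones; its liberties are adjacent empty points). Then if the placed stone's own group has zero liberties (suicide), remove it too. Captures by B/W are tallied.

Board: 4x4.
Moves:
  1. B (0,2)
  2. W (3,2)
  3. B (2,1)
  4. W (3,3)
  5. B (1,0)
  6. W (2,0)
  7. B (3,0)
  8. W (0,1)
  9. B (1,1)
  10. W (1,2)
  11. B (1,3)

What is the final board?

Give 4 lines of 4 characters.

Move 1: B@(0,2) -> caps B=0 W=0
Move 2: W@(3,2) -> caps B=0 W=0
Move 3: B@(2,1) -> caps B=0 W=0
Move 4: W@(3,3) -> caps B=0 W=0
Move 5: B@(1,0) -> caps B=0 W=0
Move 6: W@(2,0) -> caps B=0 W=0
Move 7: B@(3,0) -> caps B=1 W=0
Move 8: W@(0,1) -> caps B=1 W=0
Move 9: B@(1,1) -> caps B=1 W=0
Move 10: W@(1,2) -> caps B=1 W=0
Move 11: B@(1,3) -> caps B=1 W=0

Answer: .WB.
BBWB
.B..
B.WW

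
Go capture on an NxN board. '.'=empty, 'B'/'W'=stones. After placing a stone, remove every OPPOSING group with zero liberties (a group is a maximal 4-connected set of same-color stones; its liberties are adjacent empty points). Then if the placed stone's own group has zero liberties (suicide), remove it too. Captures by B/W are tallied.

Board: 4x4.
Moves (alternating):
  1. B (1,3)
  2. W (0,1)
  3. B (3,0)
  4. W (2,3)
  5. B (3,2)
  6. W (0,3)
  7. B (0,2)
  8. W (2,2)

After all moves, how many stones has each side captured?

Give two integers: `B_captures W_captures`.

Answer: 1 0

Derivation:
Move 1: B@(1,3) -> caps B=0 W=0
Move 2: W@(0,1) -> caps B=0 W=0
Move 3: B@(3,0) -> caps B=0 W=0
Move 4: W@(2,3) -> caps B=0 W=0
Move 5: B@(3,2) -> caps B=0 W=0
Move 6: W@(0,3) -> caps B=0 W=0
Move 7: B@(0,2) -> caps B=1 W=0
Move 8: W@(2,2) -> caps B=1 W=0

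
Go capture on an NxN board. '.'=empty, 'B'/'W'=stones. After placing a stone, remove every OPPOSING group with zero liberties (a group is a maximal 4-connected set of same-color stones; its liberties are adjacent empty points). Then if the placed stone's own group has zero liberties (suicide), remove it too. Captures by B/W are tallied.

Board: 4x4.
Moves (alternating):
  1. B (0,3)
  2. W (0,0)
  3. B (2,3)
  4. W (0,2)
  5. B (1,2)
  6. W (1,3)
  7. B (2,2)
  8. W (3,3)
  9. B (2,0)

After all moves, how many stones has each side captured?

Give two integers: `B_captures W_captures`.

Answer: 0 1

Derivation:
Move 1: B@(0,3) -> caps B=0 W=0
Move 2: W@(0,0) -> caps B=0 W=0
Move 3: B@(2,3) -> caps B=0 W=0
Move 4: W@(0,2) -> caps B=0 W=0
Move 5: B@(1,2) -> caps B=0 W=0
Move 6: W@(1,3) -> caps B=0 W=1
Move 7: B@(2,2) -> caps B=0 W=1
Move 8: W@(3,3) -> caps B=0 W=1
Move 9: B@(2,0) -> caps B=0 W=1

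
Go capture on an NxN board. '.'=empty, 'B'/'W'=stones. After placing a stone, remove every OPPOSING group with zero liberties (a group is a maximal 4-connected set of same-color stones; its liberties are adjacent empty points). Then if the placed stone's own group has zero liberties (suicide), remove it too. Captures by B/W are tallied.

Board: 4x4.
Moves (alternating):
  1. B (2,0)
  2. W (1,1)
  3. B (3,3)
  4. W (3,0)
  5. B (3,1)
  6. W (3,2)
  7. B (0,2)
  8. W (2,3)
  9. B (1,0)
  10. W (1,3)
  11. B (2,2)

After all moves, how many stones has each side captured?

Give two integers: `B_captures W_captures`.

Answer: 1 1

Derivation:
Move 1: B@(2,0) -> caps B=0 W=0
Move 2: W@(1,1) -> caps B=0 W=0
Move 3: B@(3,3) -> caps B=0 W=0
Move 4: W@(3,0) -> caps B=0 W=0
Move 5: B@(3,1) -> caps B=1 W=0
Move 6: W@(3,2) -> caps B=1 W=0
Move 7: B@(0,2) -> caps B=1 W=0
Move 8: W@(2,3) -> caps B=1 W=1
Move 9: B@(1,0) -> caps B=1 W=1
Move 10: W@(1,3) -> caps B=1 W=1
Move 11: B@(2,2) -> caps B=1 W=1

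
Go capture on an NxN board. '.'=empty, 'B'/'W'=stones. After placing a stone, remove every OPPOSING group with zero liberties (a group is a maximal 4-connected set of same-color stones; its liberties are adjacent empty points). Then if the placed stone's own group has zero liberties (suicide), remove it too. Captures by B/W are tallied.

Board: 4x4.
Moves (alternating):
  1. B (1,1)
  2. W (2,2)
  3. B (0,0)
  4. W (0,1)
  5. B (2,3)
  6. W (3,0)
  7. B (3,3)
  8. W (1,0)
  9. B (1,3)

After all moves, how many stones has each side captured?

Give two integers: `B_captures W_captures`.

Answer: 0 1

Derivation:
Move 1: B@(1,1) -> caps B=0 W=0
Move 2: W@(2,2) -> caps B=0 W=0
Move 3: B@(0,0) -> caps B=0 W=0
Move 4: W@(0,1) -> caps B=0 W=0
Move 5: B@(2,3) -> caps B=0 W=0
Move 6: W@(3,0) -> caps B=0 W=0
Move 7: B@(3,3) -> caps B=0 W=0
Move 8: W@(1,0) -> caps B=0 W=1
Move 9: B@(1,3) -> caps B=0 W=1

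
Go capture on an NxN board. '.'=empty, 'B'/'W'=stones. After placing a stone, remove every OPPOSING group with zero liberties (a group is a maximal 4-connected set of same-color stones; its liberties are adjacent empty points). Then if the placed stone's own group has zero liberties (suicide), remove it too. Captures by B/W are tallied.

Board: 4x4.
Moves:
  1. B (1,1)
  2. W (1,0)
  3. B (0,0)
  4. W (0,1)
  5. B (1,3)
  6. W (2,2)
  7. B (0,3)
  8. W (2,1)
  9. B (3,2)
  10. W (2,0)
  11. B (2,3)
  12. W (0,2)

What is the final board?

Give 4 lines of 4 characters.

Move 1: B@(1,1) -> caps B=0 W=0
Move 2: W@(1,0) -> caps B=0 W=0
Move 3: B@(0,0) -> caps B=0 W=0
Move 4: W@(0,1) -> caps B=0 W=1
Move 5: B@(1,3) -> caps B=0 W=1
Move 6: W@(2,2) -> caps B=0 W=1
Move 7: B@(0,3) -> caps B=0 W=1
Move 8: W@(2,1) -> caps B=0 W=1
Move 9: B@(3,2) -> caps B=0 W=1
Move 10: W@(2,0) -> caps B=0 W=1
Move 11: B@(2,3) -> caps B=0 W=1
Move 12: W@(0,2) -> caps B=0 W=1

Answer: .WWB
WB.B
WWWB
..B.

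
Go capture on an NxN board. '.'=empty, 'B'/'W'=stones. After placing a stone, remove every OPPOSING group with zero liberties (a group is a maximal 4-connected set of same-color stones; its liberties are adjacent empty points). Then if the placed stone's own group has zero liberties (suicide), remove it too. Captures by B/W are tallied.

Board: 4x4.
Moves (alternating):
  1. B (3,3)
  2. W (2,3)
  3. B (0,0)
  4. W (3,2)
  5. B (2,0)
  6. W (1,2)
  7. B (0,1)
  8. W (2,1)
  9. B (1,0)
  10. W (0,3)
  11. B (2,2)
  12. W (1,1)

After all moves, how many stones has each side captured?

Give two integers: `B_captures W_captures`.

Answer: 0 1

Derivation:
Move 1: B@(3,3) -> caps B=0 W=0
Move 2: W@(2,3) -> caps B=0 W=0
Move 3: B@(0,0) -> caps B=0 W=0
Move 4: W@(3,2) -> caps B=0 W=1
Move 5: B@(2,0) -> caps B=0 W=1
Move 6: W@(1,2) -> caps B=0 W=1
Move 7: B@(0,1) -> caps B=0 W=1
Move 8: W@(2,1) -> caps B=0 W=1
Move 9: B@(1,0) -> caps B=0 W=1
Move 10: W@(0,3) -> caps B=0 W=1
Move 11: B@(2,2) -> caps B=0 W=1
Move 12: W@(1,1) -> caps B=0 W=1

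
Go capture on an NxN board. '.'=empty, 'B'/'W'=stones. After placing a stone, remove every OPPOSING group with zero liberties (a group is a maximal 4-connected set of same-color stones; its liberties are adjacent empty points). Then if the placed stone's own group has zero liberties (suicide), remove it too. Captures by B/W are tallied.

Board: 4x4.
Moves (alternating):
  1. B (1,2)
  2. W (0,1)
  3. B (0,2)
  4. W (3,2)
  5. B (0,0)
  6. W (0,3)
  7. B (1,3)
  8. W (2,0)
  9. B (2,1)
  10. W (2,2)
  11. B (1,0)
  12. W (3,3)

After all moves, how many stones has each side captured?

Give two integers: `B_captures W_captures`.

Move 1: B@(1,2) -> caps B=0 W=0
Move 2: W@(0,1) -> caps B=0 W=0
Move 3: B@(0,2) -> caps B=0 W=0
Move 4: W@(3,2) -> caps B=0 W=0
Move 5: B@(0,0) -> caps B=0 W=0
Move 6: W@(0,3) -> caps B=0 W=0
Move 7: B@(1,3) -> caps B=1 W=0
Move 8: W@(2,0) -> caps B=1 W=0
Move 9: B@(2,1) -> caps B=1 W=0
Move 10: W@(2,2) -> caps B=1 W=0
Move 11: B@(1,0) -> caps B=1 W=0
Move 12: W@(3,3) -> caps B=1 W=0

Answer: 1 0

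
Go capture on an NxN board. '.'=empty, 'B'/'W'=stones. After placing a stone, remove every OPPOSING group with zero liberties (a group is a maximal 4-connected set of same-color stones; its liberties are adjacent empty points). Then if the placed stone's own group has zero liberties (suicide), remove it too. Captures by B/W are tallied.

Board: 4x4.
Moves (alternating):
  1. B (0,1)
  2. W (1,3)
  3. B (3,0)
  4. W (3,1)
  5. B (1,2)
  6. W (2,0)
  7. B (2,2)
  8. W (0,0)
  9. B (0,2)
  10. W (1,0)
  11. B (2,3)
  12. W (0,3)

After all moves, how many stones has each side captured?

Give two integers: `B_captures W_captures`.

Move 1: B@(0,1) -> caps B=0 W=0
Move 2: W@(1,3) -> caps B=0 W=0
Move 3: B@(3,0) -> caps B=0 W=0
Move 4: W@(3,1) -> caps B=0 W=0
Move 5: B@(1,2) -> caps B=0 W=0
Move 6: W@(2,0) -> caps B=0 W=1
Move 7: B@(2,2) -> caps B=0 W=1
Move 8: W@(0,0) -> caps B=0 W=1
Move 9: B@(0,2) -> caps B=0 W=1
Move 10: W@(1,0) -> caps B=0 W=1
Move 11: B@(2,3) -> caps B=0 W=1
Move 12: W@(0,3) -> caps B=0 W=1

Answer: 0 1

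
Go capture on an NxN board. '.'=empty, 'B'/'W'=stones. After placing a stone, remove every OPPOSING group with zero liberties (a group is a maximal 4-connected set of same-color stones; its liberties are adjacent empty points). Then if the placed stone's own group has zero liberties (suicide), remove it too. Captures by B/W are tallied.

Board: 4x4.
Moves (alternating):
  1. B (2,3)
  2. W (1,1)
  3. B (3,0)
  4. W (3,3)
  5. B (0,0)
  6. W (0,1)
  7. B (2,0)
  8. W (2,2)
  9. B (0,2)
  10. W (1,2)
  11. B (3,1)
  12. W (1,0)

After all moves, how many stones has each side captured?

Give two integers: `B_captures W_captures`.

Move 1: B@(2,3) -> caps B=0 W=0
Move 2: W@(1,1) -> caps B=0 W=0
Move 3: B@(3,0) -> caps B=0 W=0
Move 4: W@(3,3) -> caps B=0 W=0
Move 5: B@(0,0) -> caps B=0 W=0
Move 6: W@(0,1) -> caps B=0 W=0
Move 7: B@(2,0) -> caps B=0 W=0
Move 8: W@(2,2) -> caps B=0 W=0
Move 9: B@(0,2) -> caps B=0 W=0
Move 10: W@(1,2) -> caps B=0 W=0
Move 11: B@(3,1) -> caps B=0 W=0
Move 12: W@(1,0) -> caps B=0 W=1

Answer: 0 1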